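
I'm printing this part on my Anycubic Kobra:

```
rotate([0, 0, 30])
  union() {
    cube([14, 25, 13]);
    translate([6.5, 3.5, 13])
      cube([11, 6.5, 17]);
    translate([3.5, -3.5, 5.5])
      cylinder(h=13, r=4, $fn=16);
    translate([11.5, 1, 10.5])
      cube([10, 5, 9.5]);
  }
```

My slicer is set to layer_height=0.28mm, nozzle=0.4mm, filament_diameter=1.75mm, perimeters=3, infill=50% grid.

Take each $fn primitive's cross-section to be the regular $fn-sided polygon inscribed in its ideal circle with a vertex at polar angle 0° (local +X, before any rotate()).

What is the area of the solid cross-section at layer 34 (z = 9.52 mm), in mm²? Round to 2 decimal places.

At z = 9.52 mm: the cube is present — its section is the full 14×25 rectangle (area 350.00 mm²); the cube at (6.5, 3.5) is not intersected at this z (z outside [13, 30]); the cylinder at (3.5, -3.5): section is a regular 16-gon, circumradius r=4 (area = (16/2)·4.000²·sin(360°/16) = 48.98 mm²); the cube at (11.5, 1) is absent (z outside [10.5, 20]); Merging all regions: the regions partially overlap — summed areas 398.98 mm² minus the doubly-counted overlap 1.12 mm² gives 397.86 mm² — area = 397.86 mm²; (whole slice rotated 30° about Z — lengths, areas and connectivity unchanged). Overall, the cross-section is a single solid region. Net area = 397.86 mm².

397.86 mm²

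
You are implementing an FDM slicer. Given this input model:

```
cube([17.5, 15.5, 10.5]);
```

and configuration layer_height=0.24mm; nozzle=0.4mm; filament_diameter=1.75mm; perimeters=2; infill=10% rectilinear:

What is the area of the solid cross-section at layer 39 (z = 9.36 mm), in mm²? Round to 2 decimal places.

271.25 mm²

At z = 9.36 mm: the cube (footprint 17.5×15.5) is included at this height (area 271.25 mm²). Overall, the cross-section is a single solid region. Net area = 271.25 mm².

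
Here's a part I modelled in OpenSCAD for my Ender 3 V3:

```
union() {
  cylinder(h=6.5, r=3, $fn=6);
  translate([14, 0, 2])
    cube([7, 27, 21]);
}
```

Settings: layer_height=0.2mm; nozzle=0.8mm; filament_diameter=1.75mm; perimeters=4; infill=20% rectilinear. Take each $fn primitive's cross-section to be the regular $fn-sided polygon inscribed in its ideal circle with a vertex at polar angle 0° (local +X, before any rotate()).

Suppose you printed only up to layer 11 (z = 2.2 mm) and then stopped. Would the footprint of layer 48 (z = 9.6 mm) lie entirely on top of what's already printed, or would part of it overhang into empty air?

entirely on top

Compare the two slices. At z = 2.2: the cylinder: section is a regular 6-gon, circumradius r=3 (area = (6/2)·3.000²·sin(360°/6) = 23.38 mm²); the cube at (14, 0) is present — its section is the full 7×27 rectangle (area 189.00 mm²); Taking the union: the 2 present regions are separate (no shared area or edge), so areas and boundary lengths simply add and each stays a separate island — area = 212.38 mm². At z = 9.6: the cylinder is absent (z outside [0, 6.5]); the cube at (14, 0) (footprint 7×27) is included at this height (area 189.00 mm²); Merging all regions: only the 7×27 cube at (14, 0) is present, so the union is just that shape — area = 189.00 mm². Checking containment: the cross-section at z = 9.6 is a subset of the cross-section at z = 2.2.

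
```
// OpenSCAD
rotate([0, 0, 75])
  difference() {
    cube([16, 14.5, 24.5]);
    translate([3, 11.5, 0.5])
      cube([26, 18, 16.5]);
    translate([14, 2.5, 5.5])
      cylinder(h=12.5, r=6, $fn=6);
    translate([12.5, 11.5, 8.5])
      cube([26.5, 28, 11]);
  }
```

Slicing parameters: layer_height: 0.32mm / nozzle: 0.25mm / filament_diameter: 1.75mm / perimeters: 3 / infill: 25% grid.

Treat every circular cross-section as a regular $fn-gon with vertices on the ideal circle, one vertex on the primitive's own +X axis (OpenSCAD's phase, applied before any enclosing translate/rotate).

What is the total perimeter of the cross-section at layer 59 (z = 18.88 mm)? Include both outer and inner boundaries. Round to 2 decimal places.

61.00 mm

At z = 18.88 mm: the 16×14.5 cube contributes its full rectangle (perimeter 61.00 mm); the cube at (3, 11.5) is not intersected at this z (z outside [0.5, 17]); the cylinder at (14, 2.5) is not intersected at this z (z outside [5.5, 18]); the cube at (12.5, 11.5) (footprint 26.5×28) is included at this height (perimeter 109.00 mm); Subtracting the remaining from the first: starting from the 16×14.5 cube, the 26.5×28 cube at (12.5, 11.5) partially overlaps it — only the 10.50 mm² overlap (of its 742.00 mm²) is removed, clipping the outline — boundary = 61.00 mm; (rotated 75° about Z; rotation is an isometry so areas/perimeters/island counts are preserved). Overall, the cross-section is a single solid region. Total boundary length (outer) = 61.00 mm.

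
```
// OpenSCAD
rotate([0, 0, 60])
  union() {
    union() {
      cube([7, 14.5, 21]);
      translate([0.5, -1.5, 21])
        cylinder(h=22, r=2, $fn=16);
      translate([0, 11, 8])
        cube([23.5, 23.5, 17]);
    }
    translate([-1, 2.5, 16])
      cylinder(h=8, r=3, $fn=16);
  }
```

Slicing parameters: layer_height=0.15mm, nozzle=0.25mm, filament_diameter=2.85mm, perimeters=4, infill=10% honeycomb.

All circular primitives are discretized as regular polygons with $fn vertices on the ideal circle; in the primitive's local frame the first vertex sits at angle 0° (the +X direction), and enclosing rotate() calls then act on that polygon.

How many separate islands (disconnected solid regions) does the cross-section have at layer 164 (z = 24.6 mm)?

At z = 24.6 mm: the cube does not reach this height (z outside [0, 21]); the r=2 cylinder at (0.5, -1.5) gives a regular 16-gon of circumradius 2 (constant along its height); the cube at (0, 11) (footprint 23.5×23.5) is included at this height; Combining (union): the 2 present regions are separate (no shared area or edge), so areas and boundary lengths simply add and each stays a separate island — 2 connected regions; the cylinder at (-1, 2.5) is not intersected at this z (z outside [16, 24]); Merging all regions: only that combined region is present, so the union is just that shape — 2 connected regions; (rotated 60° about Z; rotation is an isometry so areas/perimeters/island counts are preserved). Overall, the cross-section has 2 separate islands. Island count = 2.

2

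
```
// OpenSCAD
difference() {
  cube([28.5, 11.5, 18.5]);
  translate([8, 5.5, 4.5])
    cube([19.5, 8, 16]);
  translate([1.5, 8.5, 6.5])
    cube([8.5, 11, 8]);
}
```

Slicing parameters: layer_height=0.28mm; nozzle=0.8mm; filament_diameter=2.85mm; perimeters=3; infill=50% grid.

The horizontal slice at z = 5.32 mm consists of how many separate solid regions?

At z = 5.32 mm: the 28.5×11.5 cube contributes its full rectangle; the cube at (8, 5.5) is present — its section is the full 19.5×8 rectangle; the cube at (1.5, 8.5) does not reach this height (z outside [6.5, 14.5]); Subtracting the remaining from the first: starting from the 28.5×11.5 cube, the 19.5×8 cube at (8, 5.5) partially overlaps it — only the 117.00 mm² overlap (of its 156.00 mm²) is removed, clipping the outline — 1 connected region. The result has 1 disconnected region.

1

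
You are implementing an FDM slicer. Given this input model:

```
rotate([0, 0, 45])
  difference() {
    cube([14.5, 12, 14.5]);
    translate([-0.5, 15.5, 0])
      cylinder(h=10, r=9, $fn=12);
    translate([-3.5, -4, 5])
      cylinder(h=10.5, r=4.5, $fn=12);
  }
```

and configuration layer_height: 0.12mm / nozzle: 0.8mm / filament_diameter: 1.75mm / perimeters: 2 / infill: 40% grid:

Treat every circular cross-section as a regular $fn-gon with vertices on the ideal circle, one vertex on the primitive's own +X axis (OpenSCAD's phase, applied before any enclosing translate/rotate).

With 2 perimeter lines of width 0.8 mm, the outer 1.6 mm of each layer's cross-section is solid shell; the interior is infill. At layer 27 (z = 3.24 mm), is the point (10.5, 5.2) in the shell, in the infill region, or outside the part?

outside

At z = 3.24 mm: the 14.5×12 cube contributes its full rectangle; the r=9 cylinder at (-0.5, 15.5) gives a regular 12-gon of circumradius 9 (constant along its height); the cylinder at (-3.5, -4) is not intersected at this z (z outside [5, 15.5]); Subtracting the remaining from the first: starting from the 14.5×12 cube, the r=9 cylinder at (-0.5, 15.5) partially overlaps it — only the 28.17 mm² overlap (of its 243.00 mm²) is removed, clipping the outline — 1 connected region; (whole slice rotated 45° about Z — lengths, areas and connectivity unchanged). Overall, the cross-section is a single solid region. Undo the 45° rotation: the query point maps to (11.102, -3.748) in the un-rotated model frame. The nearest boundary edge runs (14.50, 0.00)→(0.00, 0.00); distance from the point to it = 3.75 mm. The point is not inside any of the regions above, so it lies outside the cross-section (3.75 mm from the nearest boundary).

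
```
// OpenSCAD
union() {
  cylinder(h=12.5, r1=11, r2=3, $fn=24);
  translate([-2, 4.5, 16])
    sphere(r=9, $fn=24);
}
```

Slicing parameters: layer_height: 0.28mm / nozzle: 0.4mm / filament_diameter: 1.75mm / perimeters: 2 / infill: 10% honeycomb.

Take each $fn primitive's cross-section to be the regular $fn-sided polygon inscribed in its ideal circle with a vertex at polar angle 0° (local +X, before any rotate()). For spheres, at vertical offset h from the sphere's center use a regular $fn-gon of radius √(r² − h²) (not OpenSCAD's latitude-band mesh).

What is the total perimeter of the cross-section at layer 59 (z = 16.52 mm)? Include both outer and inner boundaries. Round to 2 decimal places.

56.29 mm

At z = 16.52 mm: the cone is absent (z outside [0, 12.5]); the r=9 sphere at (-2, 4.5) contributes a regular 24-gon of circumradius √(9²−0.52²) = 8.985 (perimeter = 2·24·8.985·sin(180°/24) = 56.29 mm); Combining (union): only the r=9 sphere at (-2, 4.5) is present, so the union is just that shape — boundary = 56.29 mm. Overall, the cross-section is a single solid region. Total boundary length (outer) = 56.29 mm.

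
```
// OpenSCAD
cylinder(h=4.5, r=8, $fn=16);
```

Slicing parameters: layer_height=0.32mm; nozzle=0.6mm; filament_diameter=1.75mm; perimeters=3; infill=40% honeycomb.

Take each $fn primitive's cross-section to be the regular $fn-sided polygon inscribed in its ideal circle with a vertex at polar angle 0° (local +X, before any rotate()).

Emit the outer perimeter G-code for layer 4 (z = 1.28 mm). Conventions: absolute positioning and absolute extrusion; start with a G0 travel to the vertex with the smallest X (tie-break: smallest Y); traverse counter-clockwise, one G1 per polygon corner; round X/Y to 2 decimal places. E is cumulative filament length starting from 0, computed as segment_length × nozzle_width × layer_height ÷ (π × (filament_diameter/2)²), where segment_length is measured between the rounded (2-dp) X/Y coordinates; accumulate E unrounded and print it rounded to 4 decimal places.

At z = 1.28 mm: the cylinder: section is a regular 16-gon, circumradius r=8. The outline is a single polygon with 16 vertices. Extrusion per mm of travel: 0.6 × 0.32 / (π × 0.875²) = 0.079824. Accumulating E over each segment gives final E = 3.9869.

G0 X-8.00 Y0.00 Z1.28
G1 X-7.39 Y-3.06 E0.2491
G1 X-5.66 Y-5.66 E0.4984
G1 X-3.06 Y-7.39 E0.7476
G1 X0.00 Y-8.00 E0.9967
G1 X3.06 Y-7.39 E1.2458
G1 X5.66 Y-5.66 E1.4951
G1 X7.39 Y-3.06 E1.7444
G1 X8.00 Y0.00 E1.9934
G1 X7.39 Y3.06 E2.2425
G1 X5.66 Y5.66 E2.4918
G1 X3.06 Y7.39 E2.7411
G1 X0.00 Y8.00 E2.9901
G1 X-3.06 Y7.39 E3.2392
G1 X-5.66 Y5.66 E3.4885
G1 X-7.39 Y3.06 E3.7378
G1 X-8.00 Y0.00 E3.9869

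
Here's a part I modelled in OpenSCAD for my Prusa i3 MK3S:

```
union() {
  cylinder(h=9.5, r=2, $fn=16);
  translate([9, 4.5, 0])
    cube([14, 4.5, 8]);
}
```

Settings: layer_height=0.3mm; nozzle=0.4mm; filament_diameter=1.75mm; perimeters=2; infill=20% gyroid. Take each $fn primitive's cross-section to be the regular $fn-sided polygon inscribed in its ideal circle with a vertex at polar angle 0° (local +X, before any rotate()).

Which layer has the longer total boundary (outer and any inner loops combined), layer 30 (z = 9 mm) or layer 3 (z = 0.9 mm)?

layer 3 (z = 0.9 mm)

Layer 30 (z = 9): the cylinder: section is a regular 16-gon, circumradius r=2 (perimeter = 2·16·2.000·sin(180°/16) = 12.49 mm); the cube at (9, 4.5) does not reach this height (z outside [0, 8]); Taking the union: only the r=2 cylinder is present, so the union is just that shape — boundary = 12.49 mm. So its perimeter = 12.49 mm. Layer 3 (z = 0.9): the r=2 cylinder gives a regular 16-gon of circumradius 2 (constant along its height) (perimeter = 2·16·2.000·sin(180°/16) = 12.49 mm); the cube at (9, 4.5) is present — its section is the full 14×4.5 rectangle (perimeter 37.00 mm); Combining (union): the 2 present regions are separate (no shared area or edge), so areas and boundary lengths simply add and each stays a separate island — boundary = 49.49 mm. So its perimeter = 49.49 mm. Layer 3 is larger (49.49 vs 12.49 mm).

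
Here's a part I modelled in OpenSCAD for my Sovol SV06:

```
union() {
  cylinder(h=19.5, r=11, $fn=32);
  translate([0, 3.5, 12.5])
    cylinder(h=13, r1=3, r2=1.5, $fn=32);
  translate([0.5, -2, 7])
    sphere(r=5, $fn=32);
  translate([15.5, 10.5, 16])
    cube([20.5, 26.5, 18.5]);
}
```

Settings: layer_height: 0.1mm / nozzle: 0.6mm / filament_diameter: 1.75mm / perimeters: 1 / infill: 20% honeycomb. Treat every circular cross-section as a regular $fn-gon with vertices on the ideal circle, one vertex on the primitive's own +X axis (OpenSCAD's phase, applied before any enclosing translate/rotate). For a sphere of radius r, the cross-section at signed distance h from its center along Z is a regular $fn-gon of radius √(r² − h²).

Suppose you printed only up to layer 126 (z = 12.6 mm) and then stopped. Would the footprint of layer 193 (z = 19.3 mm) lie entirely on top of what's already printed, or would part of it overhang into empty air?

Compare the two slices. At z = 12.6: the r=11 cylinder gives a regular 32-gon of circumradius 11 (constant along its height) (area = (32/2)·11.000²·sin(360°/32) = 377.69 mm²); the cone at (0, 3.5) (r1=3→r2=1.5) has section circumradius 2.988 here — a regular 32-gon (area = (32/2)·2.988²·sin(360°/32) = 27.88 mm²); the sphere at (0.5, -2) is absent (|z−center|=5.600 > r=5); the cube at (15.5, 10.5) is absent (z outside [16, 34.5]); Merging all regions: the cone at (0, 3.5) lies entirely inside the r=11 cylinder, so the union is just the r=11 cylinder — area = 377.69 mm². At z = 19.3: the cylinder: section is a regular 32-gon, circumradius r=11 (area = (32/2)·11.000²·sin(360°/32) = 377.69 mm²); the cone at (0, 3.5) (r1=3→r2=1.5) has section circumradius 2.215 here — a regular 32-gon (area = (32/2)·2.215²·sin(360°/32) = 15.32 mm²); the sphere at (0.5, -2) does not reach this height (|z−center|=12.300 > r=5); the 20.5×26.5 cube at (15.5, 10.5) contributes its full rectangle (area 543.25 mm²); Taking the union: the regions partially overlap — summed areas 936.26 mm² minus the doubly-counted overlap 15.32 mm² gives 920.94 mm² — area = 920.94 mm². Checking containment: at z = 19.3 the cross-section extends beyond the z = 12.6 cross-section by about 543.25 mm².

part overhangs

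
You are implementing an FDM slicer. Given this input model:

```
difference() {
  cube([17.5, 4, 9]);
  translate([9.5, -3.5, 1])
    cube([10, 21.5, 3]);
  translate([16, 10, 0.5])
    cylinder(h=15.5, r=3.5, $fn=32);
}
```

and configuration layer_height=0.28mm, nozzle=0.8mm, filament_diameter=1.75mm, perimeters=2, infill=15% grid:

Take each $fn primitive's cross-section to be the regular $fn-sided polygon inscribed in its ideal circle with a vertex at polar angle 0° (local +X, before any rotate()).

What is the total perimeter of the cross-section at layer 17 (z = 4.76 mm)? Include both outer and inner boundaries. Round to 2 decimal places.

At z = 4.76 mm: the cube (footprint 17.5×4) is included at this height (perimeter 43.00 mm); the cube at (9.5, -3.5) is absent (z outside [1, 4]); the r=3.5 cylinder at (16, 10) contributes a regular 32-gon of circumradius 3.5 (perimeter = 2·32·3.500·sin(180°/32) = 21.96 mm); Subtracting the remaining from the first: starting from the 17.5×4 cube, the r=3.5 cylinder at (16, 10) misses the remaining region (no effect) — boundary = 43.00 mm. Overall, the cross-section is a single solid region. Total boundary length (outer) = 43.00 mm.

43.00 mm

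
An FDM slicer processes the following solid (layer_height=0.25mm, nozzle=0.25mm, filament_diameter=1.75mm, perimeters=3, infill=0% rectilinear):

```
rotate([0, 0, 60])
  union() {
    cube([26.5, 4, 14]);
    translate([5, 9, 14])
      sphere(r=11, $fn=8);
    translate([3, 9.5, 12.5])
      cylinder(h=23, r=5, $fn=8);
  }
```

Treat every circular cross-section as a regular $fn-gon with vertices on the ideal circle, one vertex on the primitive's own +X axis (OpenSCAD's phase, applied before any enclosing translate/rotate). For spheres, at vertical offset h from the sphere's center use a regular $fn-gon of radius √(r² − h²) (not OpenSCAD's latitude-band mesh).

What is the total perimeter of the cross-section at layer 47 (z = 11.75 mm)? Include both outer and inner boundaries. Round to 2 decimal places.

93.76 mm

At z = 11.75 mm: the cube (footprint 26.5×4) is included at this height (perimeter 61.00 mm); the r=11 sphere at (5, 9) slices to a regular 8-gon of circumradius 10.767 (√(r²−h²) with h=2.25 from center) (perimeter = 2·8·10.767·sin(180°/8) = 65.93 mm); the cylinder at (3, 9.5) is absent (z outside [12.5, 35.5]); Taking the union: the regions partially overlap (shared area 49.44 mm²), so the edge portions inside another operand are dropped and the merged outline is re-measured after clipping — boundary = 93.76 mm; (rotated 60° about Z; rotation is an isometry so areas/perimeters/island counts are preserved). Overall, the cross-section is a single solid region. Total boundary length (outer) = 93.76 mm.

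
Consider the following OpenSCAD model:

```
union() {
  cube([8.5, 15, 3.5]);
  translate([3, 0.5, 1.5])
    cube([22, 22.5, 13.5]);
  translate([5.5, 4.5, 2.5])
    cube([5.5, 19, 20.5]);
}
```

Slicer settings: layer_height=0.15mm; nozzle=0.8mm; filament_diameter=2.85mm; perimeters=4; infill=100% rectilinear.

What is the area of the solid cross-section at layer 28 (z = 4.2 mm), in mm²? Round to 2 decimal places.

497.75 mm²

At z = 4.2 mm: the cube does not reach this height (z outside [0, 3.5]); the 22×22.5 cube at (3, 0.5) contributes its full rectangle (area 495.00 mm²); the cube at (5.5, 4.5) (footprint 5.5×19) is included at this height (area 104.50 mm²); Combining (union): the regions partially overlap — summed areas 599.50 mm² minus the doubly-counted overlap 101.75 mm² gives 497.75 mm² — area = 497.75 mm². Overall, the cross-section is a single solid region. Net area = 497.75 mm².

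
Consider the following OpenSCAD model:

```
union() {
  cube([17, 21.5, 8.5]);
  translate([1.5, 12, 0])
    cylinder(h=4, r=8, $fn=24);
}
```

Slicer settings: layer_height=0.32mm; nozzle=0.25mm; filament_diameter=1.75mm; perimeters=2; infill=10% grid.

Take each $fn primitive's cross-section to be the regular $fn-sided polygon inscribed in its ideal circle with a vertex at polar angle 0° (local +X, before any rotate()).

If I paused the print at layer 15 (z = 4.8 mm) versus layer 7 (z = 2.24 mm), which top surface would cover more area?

layer 7 (z = 2.24 mm)

Layer 15 (z = 4.8): the cube (footprint 17×21.5) is included at this height (area 365.50 mm²); the cylinder at (1.5, 12) does not reach this height (z outside [0, 4]); Taking the union: only the 17×21.5 cube is present, so the union is just that shape — area = 365.50 mm². So its area = 365.50 mm². Layer 7 (z = 2.24): the 17×21.5 cube contributes its full rectangle (area 365.50 mm²); the r=8 cylinder at (1.5, 12) contributes a regular 24-gon of circumradius 8 (area = (24/2)·8.000²·sin(360°/24) = 198.77 mm²); Combining (union): the regions partially overlap — summed areas 564.27 mm² minus the doubly-counted overlap 123.09 mm² gives 441.18 mm² — area = 441.18 mm². So its area = 441.18 mm². Layer 7 is larger (441.18 vs 365.50 mm²).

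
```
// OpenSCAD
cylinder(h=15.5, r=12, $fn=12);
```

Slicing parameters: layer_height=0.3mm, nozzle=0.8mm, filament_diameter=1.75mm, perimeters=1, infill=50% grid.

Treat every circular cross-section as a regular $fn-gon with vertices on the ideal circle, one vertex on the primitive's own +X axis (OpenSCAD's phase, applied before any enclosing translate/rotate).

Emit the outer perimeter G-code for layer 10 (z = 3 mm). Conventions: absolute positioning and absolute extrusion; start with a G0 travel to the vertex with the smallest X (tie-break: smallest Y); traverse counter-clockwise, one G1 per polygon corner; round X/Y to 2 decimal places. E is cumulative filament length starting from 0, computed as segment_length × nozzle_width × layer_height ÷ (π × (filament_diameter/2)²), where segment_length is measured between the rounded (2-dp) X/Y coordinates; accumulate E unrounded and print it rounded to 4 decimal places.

At z = 3 mm: the r=12 cylinder gives a regular 12-gon of circumradius 12 (constant along its height). The outline is a single polygon with 12 vertices. Extrusion per mm of travel: 0.8 × 0.3 / (π × 0.875²) = 0.099780. Accumulating E over each segment gives final E = 7.4368.

G0 X-12.00 Y0.00 Z3.00
G1 X-10.39 Y-6.00 E0.6199
G1 X-6.00 Y-10.39 E1.2393
G1 X0.00 Y-12.00 E1.8592
G1 X6.00 Y-10.39 E2.4791
G1 X10.39 Y-6.00 E3.0985
G1 X12.00 Y0.00 E3.7184
G1 X10.39 Y6.00 E4.3383
G1 X6.00 Y10.39 E4.9577
G1 X0.00 Y12.00 E5.5776
G1 X-6.00 Y10.39 E6.1975
G1 X-10.39 Y6.00 E6.8169
G1 X-12.00 Y0.00 E7.4368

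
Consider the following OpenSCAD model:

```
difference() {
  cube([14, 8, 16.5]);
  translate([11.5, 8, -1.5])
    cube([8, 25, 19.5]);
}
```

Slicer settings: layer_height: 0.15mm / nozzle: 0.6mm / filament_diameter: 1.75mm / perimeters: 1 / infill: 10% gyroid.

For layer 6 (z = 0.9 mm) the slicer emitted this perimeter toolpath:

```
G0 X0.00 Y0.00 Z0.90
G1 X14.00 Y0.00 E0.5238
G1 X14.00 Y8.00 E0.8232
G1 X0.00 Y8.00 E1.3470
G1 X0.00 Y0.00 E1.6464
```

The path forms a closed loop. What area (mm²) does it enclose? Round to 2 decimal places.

Apply the shoelace formula to the sequence of (X, Y) vertices; enclosed area = 112.00 mm².

112.00 mm²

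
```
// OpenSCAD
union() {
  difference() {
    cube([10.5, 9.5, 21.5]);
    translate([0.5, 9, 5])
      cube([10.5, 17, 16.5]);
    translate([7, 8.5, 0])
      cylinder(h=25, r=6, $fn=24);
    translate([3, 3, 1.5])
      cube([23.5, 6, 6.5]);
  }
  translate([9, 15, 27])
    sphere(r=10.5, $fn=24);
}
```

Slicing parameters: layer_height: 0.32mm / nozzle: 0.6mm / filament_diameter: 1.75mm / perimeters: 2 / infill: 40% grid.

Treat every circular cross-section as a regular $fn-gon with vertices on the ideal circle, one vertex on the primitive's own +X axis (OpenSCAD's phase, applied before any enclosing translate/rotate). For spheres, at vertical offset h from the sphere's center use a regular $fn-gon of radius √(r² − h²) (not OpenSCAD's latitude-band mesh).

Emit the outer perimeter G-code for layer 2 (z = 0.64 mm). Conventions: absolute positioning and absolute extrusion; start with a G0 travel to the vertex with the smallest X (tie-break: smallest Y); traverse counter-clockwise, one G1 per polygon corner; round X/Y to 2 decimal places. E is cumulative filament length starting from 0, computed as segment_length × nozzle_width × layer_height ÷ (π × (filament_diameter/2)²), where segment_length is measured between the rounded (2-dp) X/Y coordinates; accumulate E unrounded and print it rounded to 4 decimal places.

G0 X0.00 Y0.00 Z0.64
G1 X10.50 Y0.00 E0.8382
G1 X10.50 Y3.69 E1.1327
G1 X10.00 Y3.30 E1.1833
G1 X8.55 Y2.70 E1.3086
G1 X7.00 Y2.50 E1.4333
G1 X5.45 Y2.70 E1.5581
G1 X4.00 Y3.30 E1.6834
G1 X2.76 Y4.26 E1.8085
G1 X1.80 Y5.50 E1.9337
G1 X1.20 Y6.95 E2.0590
G1 X1.00 Y8.50 E2.1837
G1 X1.13 Y9.50 E2.2642
G1 X0.00 Y9.50 E2.3544
G1 X0.00 Y0.00 E3.1128

At z = 0.64 mm: the cube is present — its section is the full 10.5×9.5 rectangle; the cube at (0.5, 9) is absent (z outside [5, 21.5]); the r=6 cylinder at (7, 8.5) gives a regular 24-gon of circumradius 6 (constant along its height); the cube at (3, 3) is not intersected at this z (z outside [1.5, 8]); Taking the first minus the rest: starting from the 10.5×9.5 cube, the r=6 cylinder at (7, 8.5) partially overlaps it — only the 57.00 mm² overlap (of its 111.81 mm²) is removed, clipping the outline — 1 connected region; the sphere at (9, 15) does not reach this height (|z−center|=26.360 > r=10.5); Taking the union: only that combined region is present, so the union is just that shape — 1 connected region. The outline is a single polygon with 14 vertices. Extrusion per mm of travel: 0.6 × 0.32 / (π × 0.875²) = 0.079824. Accumulating E over each segment gives final E = 3.1128.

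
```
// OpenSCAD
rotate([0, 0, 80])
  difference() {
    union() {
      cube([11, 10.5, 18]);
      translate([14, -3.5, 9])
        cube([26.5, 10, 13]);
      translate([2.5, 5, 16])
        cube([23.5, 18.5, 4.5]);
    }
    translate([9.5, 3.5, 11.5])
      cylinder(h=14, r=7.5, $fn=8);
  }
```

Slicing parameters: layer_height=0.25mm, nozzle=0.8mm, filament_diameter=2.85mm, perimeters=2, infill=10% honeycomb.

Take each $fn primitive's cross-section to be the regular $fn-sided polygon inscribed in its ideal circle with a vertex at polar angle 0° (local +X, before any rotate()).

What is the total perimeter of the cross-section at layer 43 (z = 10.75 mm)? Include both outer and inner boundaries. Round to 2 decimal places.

At z = 10.75 mm: the cube (footprint 11×10.5) is included at this height (perimeter 43.00 mm); the cube at (14, -3.5) (footprint 26.5×10) is included at this height (perimeter 73.00 mm); the cube at (2.5, 5) is not intersected at this z (z outside [16, 20.5]); Taking the union: the 2 present regions are separate (no shared area or edge), so areas and boundary lengths simply add and each stays a separate island — boundary = 116.00 mm; the cylinder at (9.5, 3.5) is not intersected at this z (z outside [11.5, 25.5]); After the difference (first − rest): none of the subtracted shapes is present at this height, so that combined region is unchanged — boundary = 116.00 mm; (whole slice rotated 80° about Z — lengths, areas and connectivity unchanged). Overall, the cross-section has 2 separate islands. Total boundary length (outer) = 116.00 mm.

116.00 mm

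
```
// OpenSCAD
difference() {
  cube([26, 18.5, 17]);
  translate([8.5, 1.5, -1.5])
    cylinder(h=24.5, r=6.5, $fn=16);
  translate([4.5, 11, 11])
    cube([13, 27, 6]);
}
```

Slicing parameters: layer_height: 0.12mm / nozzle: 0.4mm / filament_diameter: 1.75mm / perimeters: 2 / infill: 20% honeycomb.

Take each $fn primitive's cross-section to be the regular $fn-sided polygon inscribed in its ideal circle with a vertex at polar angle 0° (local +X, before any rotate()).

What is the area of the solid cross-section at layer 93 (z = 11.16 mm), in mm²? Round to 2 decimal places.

At z = 11.16 mm: the cube (footprint 26×18.5) is included at this height (area 481.00 mm²); the r=6.5 cylinder at (8.5, 1.5) contributes a regular 16-gon of circumradius 6.5 (area = (16/2)·6.500²·sin(360°/16) = 129.35 mm²); the 13×27 cube at (4.5, 11) contributes its full rectangle (area 351.00 mm²); Taking the first minus the rest: starting from the 26×18.5 cube (481.00 mm²), the r=6.5 cylinder at (8.5, 1.5) partially overlaps it — only the 83.73 mm² overlap (of its 129.35 mm²) is removed, clipping the outline; the 13×27 cube at (4.5, 11) partially overlaps it — only the 97.50 mm² overlap (of its 351.00 mm²) is removed, clipping the outline — area = 299.77 mm². Overall, the cross-section is a single solid region. Net area = 299.77 mm².

299.77 mm²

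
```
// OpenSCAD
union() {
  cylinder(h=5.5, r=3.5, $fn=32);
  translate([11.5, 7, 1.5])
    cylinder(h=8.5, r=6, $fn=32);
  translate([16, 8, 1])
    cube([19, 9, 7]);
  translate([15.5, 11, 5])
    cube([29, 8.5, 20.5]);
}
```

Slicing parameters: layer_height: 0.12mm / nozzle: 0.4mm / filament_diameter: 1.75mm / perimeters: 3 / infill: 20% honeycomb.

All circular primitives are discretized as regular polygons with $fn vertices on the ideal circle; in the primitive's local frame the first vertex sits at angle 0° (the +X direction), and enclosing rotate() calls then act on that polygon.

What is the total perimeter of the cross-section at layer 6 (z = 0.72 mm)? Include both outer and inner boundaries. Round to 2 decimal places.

At z = 0.72 mm: the r=3.5 cylinder gives a regular 32-gon of circumradius 3.5 (constant along its height) (perimeter = 2·32·3.500·sin(180°/32) = 21.96 mm); the cylinder at (11.5, 7) is not intersected at this z (z outside [1.5, 10]); the cube at (16, 8) is not intersected at this z (z outside [1, 8]); the cube at (15.5, 11) does not reach this height (z outside [5, 25.5]); Combining (union): only the r=3.5 cylinder is present, so the union is just that shape — boundary = 21.96 mm. Overall, the cross-section is a single solid region. Total boundary length (outer) = 21.96 mm.

21.96 mm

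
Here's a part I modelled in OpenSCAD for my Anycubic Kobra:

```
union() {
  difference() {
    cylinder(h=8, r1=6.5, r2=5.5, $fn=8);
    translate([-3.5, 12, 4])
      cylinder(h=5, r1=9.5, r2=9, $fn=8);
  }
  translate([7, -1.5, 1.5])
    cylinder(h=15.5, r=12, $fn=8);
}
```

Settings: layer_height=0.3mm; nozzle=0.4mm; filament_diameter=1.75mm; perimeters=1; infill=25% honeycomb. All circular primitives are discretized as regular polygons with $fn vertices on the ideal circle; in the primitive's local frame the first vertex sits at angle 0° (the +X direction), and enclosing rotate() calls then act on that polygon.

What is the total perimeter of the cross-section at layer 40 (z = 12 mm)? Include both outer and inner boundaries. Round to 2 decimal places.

At z = 12 mm: the cone does not reach this height (z outside [0, 8]); the cone at (-3.5, 12) does not reach this height (z outside [4, 9]); Taking the first minus the rest: the first operand is absent here, so nothing remains; the r=12 cylinder at (7, -1.5) gives a regular 8-gon of circumradius 12 (constant along its height) (perimeter = 2·8·12.000·sin(180°/8) = 73.48 mm); Merging all regions: only the r=12 cylinder at (7, -1.5) is present, so the union is just that shape — boundary = 73.48 mm. Overall, the cross-section is a single solid region. Total boundary length (outer) = 73.48 mm.

73.48 mm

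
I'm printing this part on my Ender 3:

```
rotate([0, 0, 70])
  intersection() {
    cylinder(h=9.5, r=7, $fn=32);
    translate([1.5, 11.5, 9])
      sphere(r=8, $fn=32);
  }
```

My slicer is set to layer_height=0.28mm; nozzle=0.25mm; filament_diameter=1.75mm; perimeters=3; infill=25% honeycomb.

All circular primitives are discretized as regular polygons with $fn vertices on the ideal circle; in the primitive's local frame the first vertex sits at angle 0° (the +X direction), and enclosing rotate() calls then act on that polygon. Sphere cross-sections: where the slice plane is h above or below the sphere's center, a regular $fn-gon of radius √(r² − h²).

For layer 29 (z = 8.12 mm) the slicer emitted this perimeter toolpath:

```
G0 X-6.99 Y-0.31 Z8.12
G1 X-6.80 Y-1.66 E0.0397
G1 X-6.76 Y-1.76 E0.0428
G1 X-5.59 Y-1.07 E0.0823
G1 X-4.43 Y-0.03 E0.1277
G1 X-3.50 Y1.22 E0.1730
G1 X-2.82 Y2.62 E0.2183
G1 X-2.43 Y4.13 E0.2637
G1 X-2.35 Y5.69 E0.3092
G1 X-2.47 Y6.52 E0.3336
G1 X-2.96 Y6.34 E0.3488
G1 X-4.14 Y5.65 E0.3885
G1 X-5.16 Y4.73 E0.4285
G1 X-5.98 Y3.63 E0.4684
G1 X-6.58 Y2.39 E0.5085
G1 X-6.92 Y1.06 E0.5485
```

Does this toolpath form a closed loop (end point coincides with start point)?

no

Start point (G0): (-6.99, -0.31). End point (last G1): the path does not return to the start — open.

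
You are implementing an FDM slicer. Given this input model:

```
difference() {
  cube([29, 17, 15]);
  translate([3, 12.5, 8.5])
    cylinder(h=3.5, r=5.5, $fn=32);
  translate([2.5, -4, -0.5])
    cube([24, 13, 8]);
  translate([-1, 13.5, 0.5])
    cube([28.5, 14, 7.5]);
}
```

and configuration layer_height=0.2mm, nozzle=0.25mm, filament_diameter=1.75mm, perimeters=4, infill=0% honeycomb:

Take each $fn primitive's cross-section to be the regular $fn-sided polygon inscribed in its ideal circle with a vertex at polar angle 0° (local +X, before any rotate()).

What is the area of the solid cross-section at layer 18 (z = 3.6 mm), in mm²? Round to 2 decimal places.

180.75 mm²

At z = 3.6 mm: the 29×17 cube contributes its full rectangle (area 493.00 mm²); the cylinder at (3, 12.5) does not reach this height (z outside [8.5, 12]); the cube at (2.5, -4) is present — its section is the full 24×13 rectangle (area 312.00 mm²); the 28.5×14 cube at (-1, 13.5) contributes its full rectangle (area 399.00 mm²); Subtracting the remaining from the first: starting from the 29×17 cube (493.00 mm²), the 24×13 cube at (2.5, -4) partially overlaps it — only the 216.00 mm² overlap (of its 312.00 mm²) is removed, clipping the outline; the 28.5×14 cube at (-1, 13.5) partially overlaps it — only the 96.25 mm² overlap (of its 399.00 mm²) is removed, clipping the outline — area = 180.75 mm². Overall, the cross-section is a single solid region. Net area = 180.75 mm².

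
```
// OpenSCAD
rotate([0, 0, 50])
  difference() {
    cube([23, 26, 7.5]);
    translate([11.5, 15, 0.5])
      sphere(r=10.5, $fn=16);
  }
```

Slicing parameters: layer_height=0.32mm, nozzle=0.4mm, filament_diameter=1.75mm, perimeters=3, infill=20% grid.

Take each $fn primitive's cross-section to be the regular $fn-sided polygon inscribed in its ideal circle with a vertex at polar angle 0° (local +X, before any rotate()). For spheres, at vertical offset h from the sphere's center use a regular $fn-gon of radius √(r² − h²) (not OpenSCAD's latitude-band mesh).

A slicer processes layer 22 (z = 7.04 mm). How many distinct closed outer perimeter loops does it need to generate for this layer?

1

At z = 7.04 mm: the cube (footprint 23×26) is included at this height; the r=10.5 sphere at (11.5, 15) contributes a regular 16-gon of circumradius √(10.5²−6.54²) = 8.215; Subtracting the remaining from the first: starting from the 23×26 cube, the r=10.5 sphere at (11.5, 15) lies wholly inside it (removes its full 206.58 mm² and its 51.28 mm outline becomes a hole wall) — 1 connected region with 1 hole; (rotated 50° about Z; rotation is an isometry so areas/perimeters/island counts are preserved). The result has 1 disconnected region.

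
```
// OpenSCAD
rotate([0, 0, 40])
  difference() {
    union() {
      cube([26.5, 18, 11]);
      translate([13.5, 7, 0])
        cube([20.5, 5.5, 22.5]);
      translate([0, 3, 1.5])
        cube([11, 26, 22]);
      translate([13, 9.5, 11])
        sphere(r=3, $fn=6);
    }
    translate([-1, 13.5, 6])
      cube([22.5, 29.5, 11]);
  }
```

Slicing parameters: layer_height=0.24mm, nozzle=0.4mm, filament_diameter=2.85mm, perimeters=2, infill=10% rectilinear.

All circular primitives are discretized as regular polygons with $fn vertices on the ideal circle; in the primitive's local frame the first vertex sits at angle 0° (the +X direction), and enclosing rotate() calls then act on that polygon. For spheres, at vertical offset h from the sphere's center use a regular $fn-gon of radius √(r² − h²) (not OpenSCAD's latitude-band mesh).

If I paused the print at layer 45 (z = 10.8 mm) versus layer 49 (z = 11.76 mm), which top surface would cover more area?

layer 45 (z = 10.8 mm)

Layer 45 (z = 10.8): the cube (footprint 26.5×18) is included at this height (area 477.00 mm²); the cube at (13.5, 7) is present — its section is the full 20.5×5.5 rectangle (area 112.75 mm²); the cube at (0, 3) is present — its section is the full 11×26 rectangle (area 286.00 mm²); the r=3 sphere at (13, 9.5) slices to a regular 6-gon of circumradius 2.993 (√(r²−h²) with h=0.2 from center) (area = (6/2)·2.993²·sin(360°/6) = 23.28 mm²); Taking the union: the regions partially overlap — summed areas 899.03 mm² minus the doubly-counted overlap 259.78 mm² gives 639.25 mm² — area = 639.25 mm²; the cube at (-1, 13.5) is present — its section is the full 22.5×29.5 rectangle (area 663.75 mm²); Subtracting the remaining from the first: starting from the result so far (639.25 mm²), the 22.5×29.5 cube at (-1, 13.5) partially overlaps it — only the 217.75 mm² overlap (of its 663.75 mm²) is removed, clipping the outline — area = 421.50 mm²; (whole slice rotated 40° about Z — lengths, areas and connectivity unchanged). So its area = 421.50 mm². Layer 49 (z = 11.76): the cube does not reach this height (z outside [0, 11]); the cube at (13.5, 7) is present — its section is the full 20.5×5.5 rectangle (area 112.75 mm²); the 11×26 cube at (0, 3) contributes its full rectangle (area 286.00 mm²); the r=3 sphere at (13, 9.5) contributes a regular 6-gon of circumradius √(3²−0.76²) = 2.902 (area = (6/2)·2.902²·sin(360°/6) = 21.88 mm²); Taking the union: the regions partially overlap — summed areas 420.63 mm² minus the doubly-counted overlap 9.82 mm² gives 410.81 mm² — area = 410.81 mm²; the cube at (-1, 13.5) is present — its section is the full 22.5×29.5 rectangle (area 663.75 mm²); Subtracting the remaining from the first: starting from the result so far (410.81 mm²), the 22.5×29.5 cube at (-1, 13.5) partially overlaps it — only the 170.50 mm² overlap (of its 663.75 mm²) is removed, clipping the outline — area = 240.31 mm²; (rotated 40° about Z; rotation is an isometry so areas/perimeters/island counts are preserved). So its area = 240.31 mm². Layer 45 is larger (421.50 vs 240.31 mm²).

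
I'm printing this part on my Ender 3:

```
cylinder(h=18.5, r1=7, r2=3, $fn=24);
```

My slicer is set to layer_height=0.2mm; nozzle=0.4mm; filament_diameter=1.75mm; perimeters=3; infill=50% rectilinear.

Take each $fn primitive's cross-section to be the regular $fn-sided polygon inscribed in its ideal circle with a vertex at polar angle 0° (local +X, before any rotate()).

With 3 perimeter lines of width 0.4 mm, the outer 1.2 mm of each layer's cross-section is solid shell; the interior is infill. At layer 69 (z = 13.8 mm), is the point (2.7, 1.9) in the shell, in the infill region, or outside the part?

shell

At z = 13.8 mm: the cone contributes a regular 24-gon of circumradius 4.016 (interpolated between r1=7 and r2=3 at t=0.746). Overall, the cross-section is a single solid region. The nearest boundary edge runs (3.48, 2.01)→(2.84, 2.84); distance from the point to it = 0.68 mm. The point is inside the cross-section, 0.68 mm from the nearest boundary — within the 1.2 mm shell band (3 × 0.4).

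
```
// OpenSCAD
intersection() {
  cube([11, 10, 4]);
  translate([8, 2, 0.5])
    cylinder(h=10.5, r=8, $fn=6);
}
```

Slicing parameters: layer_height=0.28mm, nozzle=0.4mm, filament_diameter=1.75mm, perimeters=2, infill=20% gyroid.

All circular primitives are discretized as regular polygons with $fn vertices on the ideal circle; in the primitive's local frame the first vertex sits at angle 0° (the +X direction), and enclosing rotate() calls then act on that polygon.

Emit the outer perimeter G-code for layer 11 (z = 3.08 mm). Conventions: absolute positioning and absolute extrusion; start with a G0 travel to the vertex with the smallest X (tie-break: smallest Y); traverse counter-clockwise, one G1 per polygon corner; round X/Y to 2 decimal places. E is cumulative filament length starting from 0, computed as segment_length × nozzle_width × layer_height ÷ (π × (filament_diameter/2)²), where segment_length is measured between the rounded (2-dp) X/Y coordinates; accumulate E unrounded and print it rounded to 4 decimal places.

G0 X0.00 Y2.00 Z3.08
G1 X1.15 Y0.00 E0.1074
G1 X11.00 Y0.00 E0.5661
G1 X11.00 Y8.93 E0.9819
G1 X4.00 Y8.93 E1.3079
G1 X0.00 Y2.00 E1.6804

At z = 3.08 mm: the cube is present — its section is the full 11×10 rectangle; the r=8 cylinder at (8, 2) gives a regular 6-gon of circumradius 8 (constant along its height); After intersecting: the r=8 cylinder at (8, 2) partially overlaps the 11×10 cube; clipping to the common part keeps 83.20 mm² — 1 connected region. The outline is a single polygon with 5 vertices. Extrusion per mm of travel: 0.4 × 0.28 / (π × 0.875²) = 0.046564. Accumulating E over each segment gives final E = 1.6804.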